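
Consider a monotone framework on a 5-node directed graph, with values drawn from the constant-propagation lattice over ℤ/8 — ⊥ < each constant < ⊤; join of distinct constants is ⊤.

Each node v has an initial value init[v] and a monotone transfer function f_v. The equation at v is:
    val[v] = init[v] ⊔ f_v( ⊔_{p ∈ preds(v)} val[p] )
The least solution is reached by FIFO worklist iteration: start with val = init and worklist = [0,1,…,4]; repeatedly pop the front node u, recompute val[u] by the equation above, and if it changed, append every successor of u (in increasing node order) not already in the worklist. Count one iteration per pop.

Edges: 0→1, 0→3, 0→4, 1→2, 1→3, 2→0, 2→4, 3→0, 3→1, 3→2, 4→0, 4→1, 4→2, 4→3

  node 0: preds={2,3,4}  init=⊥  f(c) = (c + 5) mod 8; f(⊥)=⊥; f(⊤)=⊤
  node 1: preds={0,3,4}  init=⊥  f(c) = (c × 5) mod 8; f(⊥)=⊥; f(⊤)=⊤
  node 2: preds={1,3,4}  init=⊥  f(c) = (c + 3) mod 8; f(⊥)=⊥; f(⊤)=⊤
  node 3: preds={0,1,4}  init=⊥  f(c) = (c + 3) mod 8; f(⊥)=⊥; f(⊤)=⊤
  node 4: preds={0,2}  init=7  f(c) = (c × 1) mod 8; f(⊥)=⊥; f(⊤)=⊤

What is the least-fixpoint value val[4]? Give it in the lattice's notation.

Trace (10 dequeues):
  [1] u=0 | in 7 | out 4 | prev ⊥ | push {}
  [2] u=1 | in ⊤ | out ⊤ | prev ⊥ | push {}
  [3] u=2 | in ⊤ | out ⊤ | prev ⊥ | push {0}
  [4] u=3 | in ⊤ | out ⊤ | prev ⊥ | push {1,2}
  [5] u=4 | in ⊤ | out ⊤ | prev 7 | push {3}
  [6] u=0 | in ⊤ | out ⊤ | prev 4 | push {4}
  [7] u=1 | in ⊤ | out ⊤ | ==
  [8] u=2 | in ⊤ | out ⊤ | ==
  [9] u=3 | in ⊤ | out ⊤ | ==
  [10] u=4 | in ⊤ | out ⊤ | ==

Converged values:
  [0] ⊤
  [1] ⊤
  [2] ⊤
  [3] ⊤
  [4] ⊤

⊤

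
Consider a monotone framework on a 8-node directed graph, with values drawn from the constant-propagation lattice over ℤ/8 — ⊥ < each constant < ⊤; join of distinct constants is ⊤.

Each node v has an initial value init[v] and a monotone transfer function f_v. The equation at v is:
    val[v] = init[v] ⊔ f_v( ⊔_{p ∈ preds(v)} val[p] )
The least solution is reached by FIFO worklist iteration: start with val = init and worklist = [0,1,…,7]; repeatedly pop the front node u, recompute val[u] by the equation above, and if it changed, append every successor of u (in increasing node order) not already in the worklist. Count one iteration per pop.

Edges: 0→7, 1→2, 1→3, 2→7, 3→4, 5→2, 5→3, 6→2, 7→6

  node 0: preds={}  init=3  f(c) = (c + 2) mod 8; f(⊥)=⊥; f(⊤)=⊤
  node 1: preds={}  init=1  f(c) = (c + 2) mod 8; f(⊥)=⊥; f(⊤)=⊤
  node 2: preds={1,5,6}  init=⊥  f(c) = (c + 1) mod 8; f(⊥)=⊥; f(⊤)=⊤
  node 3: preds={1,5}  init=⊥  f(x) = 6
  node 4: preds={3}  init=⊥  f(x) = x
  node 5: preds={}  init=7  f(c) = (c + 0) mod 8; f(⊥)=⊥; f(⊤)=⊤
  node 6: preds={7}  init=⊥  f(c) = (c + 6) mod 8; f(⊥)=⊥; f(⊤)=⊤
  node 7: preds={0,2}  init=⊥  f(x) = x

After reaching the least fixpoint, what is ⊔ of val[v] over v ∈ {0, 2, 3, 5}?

Iteration log — 10 steps:
  step 1. node 0  ⊔preds=⊥  new=3  stable
  step 2. node 1  ⊔preds=⊥  new=1  stable
  step 3. node 2  ⊔preds=⊤  new=⊤  old=⊥  +wl: 
  step 4. node 3  ⊔preds=⊤  new=6  old=⊥  +wl: 
  step 5. node 4  ⊔preds=6  new=6  old=⊥  +wl: 
  step 6. node 5  ⊔preds=⊥  new=7  stable
  step 7. node 6  ⊔preds=⊥  new=⊥  stable
  step 8. node 7  ⊔preds=⊤  new=⊤  old=⊥  +wl: 6
  step 9. node 6  ⊔preds=⊤  new=⊤  old=⊥  +wl: 2
  step 10. node 2  ⊔preds=⊤  new=⊤  stable

Least fixpoint reached:
  node 0: 3
  node 1: 1
  node 2: ⊤
  node 3: 6
  node 4: 6
  node 5: 7
  node 6: ⊤
  node 7: ⊤

⊤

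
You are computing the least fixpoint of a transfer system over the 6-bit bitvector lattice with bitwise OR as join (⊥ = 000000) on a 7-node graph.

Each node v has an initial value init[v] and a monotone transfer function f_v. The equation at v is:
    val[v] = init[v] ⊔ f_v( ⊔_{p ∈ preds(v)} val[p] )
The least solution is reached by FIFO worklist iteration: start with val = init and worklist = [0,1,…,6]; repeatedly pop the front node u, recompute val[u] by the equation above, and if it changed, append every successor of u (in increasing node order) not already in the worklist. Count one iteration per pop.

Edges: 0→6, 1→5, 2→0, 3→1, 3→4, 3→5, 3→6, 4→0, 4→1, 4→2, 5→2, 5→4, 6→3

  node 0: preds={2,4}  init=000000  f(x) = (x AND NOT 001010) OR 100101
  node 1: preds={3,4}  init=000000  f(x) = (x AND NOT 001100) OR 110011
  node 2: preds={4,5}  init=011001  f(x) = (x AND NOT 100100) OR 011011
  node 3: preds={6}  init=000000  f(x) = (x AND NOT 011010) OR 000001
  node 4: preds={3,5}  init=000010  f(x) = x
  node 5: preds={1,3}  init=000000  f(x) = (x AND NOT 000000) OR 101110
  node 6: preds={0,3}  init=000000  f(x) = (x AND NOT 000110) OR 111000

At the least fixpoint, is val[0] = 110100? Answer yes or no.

Trace (18 dequeues):
  [1] u=0 | in 011011 | out 110101 | prev 000000 | push {}
  [2] u=1 | in 000010 | out 110011 | prev 000000 | push {}
  [3] u=2 | in 000010 | out 011011 | prev 011001 | push {0}
  [4] u=3 | in 000000 | out 000001 | prev 000000 | push {1}
  [5] u=4 | in 000001 | out 000011 | prev 000010 | push {2}
  [6] u=5 | in 110011 | out 111111 | prev 000000 | push {4}
  [7] u=6 | in 110101 | out 111001 | prev 000000 | push {3}
  [8] u=0 | in 011011 | out 110101 | ==
  [9] u=1 | in 000011 | out 110011 | ==
  [10] u=2 | in 111111 | out 011011 | ==
  [11] u=4 | in 111111 | out 111111 | prev 000011 | push {0,1,2}
  [12] u=3 | in 111001 | out 100001 | prev 000001 | push {4,5,6}
  [13] u=0 | in 111111 | out 110101 | ==
  [14] u=1 | in 111111 | out 110011 | ==
  [15] u=2 | in 111111 | out 011011 | ==
  [16] u=4 | in 111111 | out 111111 | ==
  [17] u=5 | in 110011 | out 111111 | ==
  [18] u=6 | in 110101 | out 111001 | ==

Converged values:
  [0] 110101
  [1] 110011
  [2] 011011
  [3] 100001
  [4] 111111
  [5] 111111
  [6] 111001

no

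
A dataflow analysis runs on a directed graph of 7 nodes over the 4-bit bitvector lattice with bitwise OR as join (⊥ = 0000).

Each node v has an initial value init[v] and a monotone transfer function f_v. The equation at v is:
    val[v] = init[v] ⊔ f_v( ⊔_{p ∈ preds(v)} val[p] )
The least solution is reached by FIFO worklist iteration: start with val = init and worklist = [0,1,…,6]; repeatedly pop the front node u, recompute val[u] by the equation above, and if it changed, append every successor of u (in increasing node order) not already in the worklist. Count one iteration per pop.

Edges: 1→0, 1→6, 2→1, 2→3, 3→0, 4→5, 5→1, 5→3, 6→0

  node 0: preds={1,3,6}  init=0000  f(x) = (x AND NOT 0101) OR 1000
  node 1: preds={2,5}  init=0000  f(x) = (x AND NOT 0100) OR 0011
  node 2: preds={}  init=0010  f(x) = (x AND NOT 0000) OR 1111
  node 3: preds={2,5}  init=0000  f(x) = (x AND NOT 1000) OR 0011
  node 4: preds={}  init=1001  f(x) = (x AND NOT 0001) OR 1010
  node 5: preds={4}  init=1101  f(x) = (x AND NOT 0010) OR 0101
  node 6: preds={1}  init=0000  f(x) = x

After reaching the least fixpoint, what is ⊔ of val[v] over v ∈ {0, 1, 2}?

1111

Trace (9 dequeues):
  [1] u=0 | in 0000 | out 1000 | prev 0000 | push {}
  [2] u=1 | in 1111 | out 1011 | prev 0000 | push {0}
  [3] u=2 | in 0000 | out 1111 | prev 0010 | push {1}
  [4] u=3 | in 1111 | out 0111 | prev 0000 | push {}
  [5] u=4 | in 0000 | out 1011 | prev 1001 | push {}
  [6] u=5 | in 1011 | out 1101 | ==
  [7] u=6 | in 1011 | out 1011 | prev 0000 | push {}
  [8] u=0 | in 1111 | out 1010 | prev 1000 | push {}
  [9] u=1 | in 1111 | out 1011 | ==

Converged values:
  [0] 1010
  [1] 1011
  [2] 1111
  [3] 0111
  [4] 1011
  [5] 1101
  [6] 1011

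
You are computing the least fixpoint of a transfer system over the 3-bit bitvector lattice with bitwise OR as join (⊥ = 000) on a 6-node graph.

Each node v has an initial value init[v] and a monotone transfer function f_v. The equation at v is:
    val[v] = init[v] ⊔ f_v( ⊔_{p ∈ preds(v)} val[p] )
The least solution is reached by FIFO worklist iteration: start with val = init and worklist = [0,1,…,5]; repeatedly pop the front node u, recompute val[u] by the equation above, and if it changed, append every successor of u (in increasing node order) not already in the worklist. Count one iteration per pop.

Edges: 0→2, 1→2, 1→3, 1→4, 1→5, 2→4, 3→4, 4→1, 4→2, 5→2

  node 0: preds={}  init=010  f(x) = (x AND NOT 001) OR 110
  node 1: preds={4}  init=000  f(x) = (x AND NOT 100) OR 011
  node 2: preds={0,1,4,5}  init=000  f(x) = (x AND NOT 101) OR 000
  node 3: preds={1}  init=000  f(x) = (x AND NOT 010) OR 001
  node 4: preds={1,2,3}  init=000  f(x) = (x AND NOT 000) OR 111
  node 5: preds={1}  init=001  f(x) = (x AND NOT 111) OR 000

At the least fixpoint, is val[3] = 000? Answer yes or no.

Iteration log — 8 steps:
  step 1. node 0  ⊔preds=000  new=110  old=010  +wl: 
  step 2. node 1  ⊔preds=000  new=011  old=000  +wl: 
  step 3. node 2  ⊔preds=111  new=010  old=000  +wl: 
  step 4. node 3  ⊔preds=011  new=001  old=000  +wl: 
  step 5. node 4  ⊔preds=011  new=111  old=000  +wl: 1,2
  step 6. node 5  ⊔preds=011  new=001  stable
  step 7. node 1  ⊔preds=111  new=011  stable
  step 8. node 2  ⊔preds=111  new=010  stable

Least fixpoint reached:
  node 0: 110
  node 1: 011
  node 2: 010
  node 3: 001
  node 4: 111
  node 5: 001

no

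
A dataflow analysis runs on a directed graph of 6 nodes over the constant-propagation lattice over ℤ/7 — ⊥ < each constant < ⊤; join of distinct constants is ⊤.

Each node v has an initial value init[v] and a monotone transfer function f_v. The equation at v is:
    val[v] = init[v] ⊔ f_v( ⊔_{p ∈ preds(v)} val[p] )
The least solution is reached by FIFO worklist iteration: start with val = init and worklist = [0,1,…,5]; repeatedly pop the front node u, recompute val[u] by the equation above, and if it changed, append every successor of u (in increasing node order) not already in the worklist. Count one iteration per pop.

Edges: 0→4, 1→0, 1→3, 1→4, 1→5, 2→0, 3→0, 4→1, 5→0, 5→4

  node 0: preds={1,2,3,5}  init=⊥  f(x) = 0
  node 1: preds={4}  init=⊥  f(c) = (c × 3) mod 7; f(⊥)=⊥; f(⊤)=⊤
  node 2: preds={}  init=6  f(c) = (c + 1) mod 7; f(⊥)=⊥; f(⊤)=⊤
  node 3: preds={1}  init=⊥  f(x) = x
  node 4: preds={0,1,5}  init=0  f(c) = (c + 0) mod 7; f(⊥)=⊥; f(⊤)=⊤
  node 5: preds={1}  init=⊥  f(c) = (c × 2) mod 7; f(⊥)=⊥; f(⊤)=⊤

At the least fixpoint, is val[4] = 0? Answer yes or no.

yes

Iteration log — 8 steps:
  step 1. node 0  ⊔preds=6  new=0  old=⊥  +wl: 
  step 2. node 1  ⊔preds=0  new=0  old=⊥  +wl: 0
  step 3. node 2  ⊔preds=⊥  new=6  stable
  step 4. node 3  ⊔preds=0  new=0  old=⊥  +wl: 
  step 5. node 4  ⊔preds=0  new=0  stable
  step 6. node 5  ⊔preds=0  new=0  old=⊥  +wl: 4
  step 7. node 0  ⊔preds=⊤  new=0  stable
  step 8. node 4  ⊔preds=0  new=0  stable

Least fixpoint reached:
  node 0: 0
  node 1: 0
  node 2: 6
  node 3: 0
  node 4: 0
  node 5: 0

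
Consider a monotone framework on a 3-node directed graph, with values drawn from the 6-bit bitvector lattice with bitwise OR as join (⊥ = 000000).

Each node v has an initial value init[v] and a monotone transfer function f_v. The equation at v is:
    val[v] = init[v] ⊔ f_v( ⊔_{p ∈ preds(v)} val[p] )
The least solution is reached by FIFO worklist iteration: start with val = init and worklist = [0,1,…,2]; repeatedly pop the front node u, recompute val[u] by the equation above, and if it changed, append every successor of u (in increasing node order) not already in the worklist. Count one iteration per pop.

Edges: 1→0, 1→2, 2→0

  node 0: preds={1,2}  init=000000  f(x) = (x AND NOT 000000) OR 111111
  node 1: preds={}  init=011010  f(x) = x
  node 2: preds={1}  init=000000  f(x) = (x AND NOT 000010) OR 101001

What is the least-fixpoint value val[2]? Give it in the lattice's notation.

Worklist (4 pops):
  #1 pop 0: in=011010 → 111111 (was 000000); enqueue []
  #2 pop 1: in=000000 → 011010 (no change)
  #3 pop 2: in=011010 → 111001 (was 000000); enqueue [0]
  #4 pop 0: in=111011 → 111111 (no change)

Fixpoint:
  val[0] = 111111
  val[1] = 011010
  val[2] = 111001

111001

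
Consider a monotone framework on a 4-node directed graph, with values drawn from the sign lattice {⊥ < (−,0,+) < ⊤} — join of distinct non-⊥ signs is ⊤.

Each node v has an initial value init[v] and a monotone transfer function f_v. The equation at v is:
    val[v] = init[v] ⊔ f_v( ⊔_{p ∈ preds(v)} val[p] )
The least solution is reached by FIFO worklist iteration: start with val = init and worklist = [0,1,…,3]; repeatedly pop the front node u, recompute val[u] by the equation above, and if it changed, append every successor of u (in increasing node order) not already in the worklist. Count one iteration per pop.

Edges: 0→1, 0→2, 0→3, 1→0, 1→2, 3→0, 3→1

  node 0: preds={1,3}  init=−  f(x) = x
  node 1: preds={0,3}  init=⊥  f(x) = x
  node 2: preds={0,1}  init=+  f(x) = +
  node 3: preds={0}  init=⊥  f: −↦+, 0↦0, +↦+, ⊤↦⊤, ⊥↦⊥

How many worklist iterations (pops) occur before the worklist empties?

Iteration log — 10 steps:
  step 1. node 0  ⊔preds=⊥  new=−  stable
  step 2. node 1  ⊔preds=−  new=−  old=⊥  +wl: 0
  step 3. node 2  ⊔preds=−  new=+  stable
  step 4. node 3  ⊔preds=−  new=+  old=⊥  +wl: 1
  step 5. node 0  ⊔preds=⊤  new=⊤  old=−  +wl: 2,3
  step 6. node 1  ⊔preds=⊤  new=⊤  old=−  +wl: 0
  step 7. node 2  ⊔preds=⊤  new=+  stable
  step 8. node 3  ⊔preds=⊤  new=⊤  old=+  +wl: 1
  step 9. node 0  ⊔preds=⊤  new=⊤  stable
  step 10. node 1  ⊔preds=⊤  new=⊤  stable

Least fixpoint reached:
  node 0: ⊤
  node 1: ⊤
  node 2: +
  node 3: ⊤

10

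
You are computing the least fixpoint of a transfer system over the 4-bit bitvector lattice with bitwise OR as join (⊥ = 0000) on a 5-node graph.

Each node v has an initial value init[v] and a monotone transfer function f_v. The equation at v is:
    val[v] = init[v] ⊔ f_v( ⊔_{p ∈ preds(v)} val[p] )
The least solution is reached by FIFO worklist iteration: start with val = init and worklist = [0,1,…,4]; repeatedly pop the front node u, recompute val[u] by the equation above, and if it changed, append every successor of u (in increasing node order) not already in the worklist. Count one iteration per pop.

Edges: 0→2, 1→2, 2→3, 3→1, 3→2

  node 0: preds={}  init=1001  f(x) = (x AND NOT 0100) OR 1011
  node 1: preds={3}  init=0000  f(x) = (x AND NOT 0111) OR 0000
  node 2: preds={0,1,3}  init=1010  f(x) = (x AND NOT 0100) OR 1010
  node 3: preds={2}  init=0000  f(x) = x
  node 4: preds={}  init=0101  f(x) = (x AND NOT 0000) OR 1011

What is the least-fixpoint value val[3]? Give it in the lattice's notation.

1011

Iteration log — 7 steps:
  step 1. node 0  ⊔preds=0000  new=1011  old=1001  +wl: 
  step 2. node 1  ⊔preds=0000  new=0000  stable
  step 3. node 2  ⊔preds=1011  new=1011  old=1010  +wl: 
  step 4. node 3  ⊔preds=1011  new=1011  old=0000  +wl: 1,2
  step 5. node 4  ⊔preds=0000  new=1111  old=0101  +wl: 
  step 6. node 1  ⊔preds=1011  new=1000  old=0000  +wl: 
  step 7. node 2  ⊔preds=1011  new=1011  stable

Least fixpoint reached:
  node 0: 1011
  node 1: 1000
  node 2: 1011
  node 3: 1011
  node 4: 1111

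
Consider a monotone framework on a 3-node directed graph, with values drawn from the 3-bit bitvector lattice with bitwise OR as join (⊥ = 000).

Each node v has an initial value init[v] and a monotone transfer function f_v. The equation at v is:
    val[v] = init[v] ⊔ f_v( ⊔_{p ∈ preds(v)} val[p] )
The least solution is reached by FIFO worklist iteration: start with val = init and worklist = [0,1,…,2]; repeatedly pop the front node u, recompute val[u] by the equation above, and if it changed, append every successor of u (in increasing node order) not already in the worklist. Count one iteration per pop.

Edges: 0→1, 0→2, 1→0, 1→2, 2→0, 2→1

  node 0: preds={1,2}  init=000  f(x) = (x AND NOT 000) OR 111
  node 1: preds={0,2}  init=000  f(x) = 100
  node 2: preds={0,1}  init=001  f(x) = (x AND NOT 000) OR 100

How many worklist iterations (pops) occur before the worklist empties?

Worklist (5 pops):
  #1 pop 0: in=001 → 111 (was 000); enqueue []
  #2 pop 1: in=111 → 100 (was 000); enqueue [0]
  #3 pop 2: in=111 → 111 (was 001); enqueue [1]
  #4 pop 0: in=111 → 111 (no change)
  #5 pop 1: in=111 → 100 (no change)

Fixpoint:
  val[0] = 111
  val[1] = 100
  val[2] = 111

5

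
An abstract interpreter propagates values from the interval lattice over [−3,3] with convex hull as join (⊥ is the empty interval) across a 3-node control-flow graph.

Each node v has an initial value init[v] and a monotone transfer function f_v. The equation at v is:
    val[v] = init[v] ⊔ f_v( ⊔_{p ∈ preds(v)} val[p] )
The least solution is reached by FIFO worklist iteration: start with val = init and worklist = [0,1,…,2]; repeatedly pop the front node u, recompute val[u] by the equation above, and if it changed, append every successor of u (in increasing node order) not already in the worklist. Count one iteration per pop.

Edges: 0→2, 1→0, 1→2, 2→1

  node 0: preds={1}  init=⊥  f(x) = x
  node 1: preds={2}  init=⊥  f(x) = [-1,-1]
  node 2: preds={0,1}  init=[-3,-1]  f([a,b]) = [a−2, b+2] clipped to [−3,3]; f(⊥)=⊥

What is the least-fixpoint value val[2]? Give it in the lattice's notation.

[-3,1]

Iteration log — 6 steps:
  step 1. node 0  ⊔preds=⊥  new=⊥  stable
  step 2. node 1  ⊔preds=[-3,-1]  new=[-1,-1]  old=⊥  +wl: 0
  step 3. node 2  ⊔preds=[-1,-1]  new=[-3,1]  old=[-3,-1]  +wl: 1
  step 4. node 0  ⊔preds=[-1,-1]  new=[-1,-1]  old=⊥  +wl: 2
  step 5. node 1  ⊔preds=[-3,1]  new=[-1,-1]  stable
  step 6. node 2  ⊔preds=[-1,-1]  new=[-3,1]  stable

Least fixpoint reached:
  node 0: [-1,-1]
  node 1: [-1,-1]
  node 2: [-3,1]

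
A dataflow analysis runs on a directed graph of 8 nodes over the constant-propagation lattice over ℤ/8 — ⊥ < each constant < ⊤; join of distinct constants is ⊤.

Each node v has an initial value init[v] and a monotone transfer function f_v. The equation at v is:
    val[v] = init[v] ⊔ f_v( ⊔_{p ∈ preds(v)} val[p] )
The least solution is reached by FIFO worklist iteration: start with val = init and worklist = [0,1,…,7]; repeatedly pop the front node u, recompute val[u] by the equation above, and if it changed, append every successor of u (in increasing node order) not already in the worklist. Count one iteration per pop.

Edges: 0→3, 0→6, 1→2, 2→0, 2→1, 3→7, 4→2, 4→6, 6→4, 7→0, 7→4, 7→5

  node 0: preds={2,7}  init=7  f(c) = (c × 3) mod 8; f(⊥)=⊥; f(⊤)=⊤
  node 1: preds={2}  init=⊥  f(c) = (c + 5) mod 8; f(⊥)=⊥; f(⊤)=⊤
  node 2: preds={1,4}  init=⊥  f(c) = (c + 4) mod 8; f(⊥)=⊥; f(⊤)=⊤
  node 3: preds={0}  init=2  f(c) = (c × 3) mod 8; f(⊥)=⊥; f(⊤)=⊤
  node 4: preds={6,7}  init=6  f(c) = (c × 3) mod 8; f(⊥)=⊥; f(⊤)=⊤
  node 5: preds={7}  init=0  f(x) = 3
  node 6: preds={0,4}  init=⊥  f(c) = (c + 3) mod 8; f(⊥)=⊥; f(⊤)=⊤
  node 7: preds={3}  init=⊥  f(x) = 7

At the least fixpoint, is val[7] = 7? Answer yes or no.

Trace (18 dequeues):
  [1] u=0 | in ⊥ | out 7 | ==
  [2] u=1 | in ⊥ | out ⊥ | ==
  [3] u=2 | in 6 | out 2 | prev ⊥ | push {0,1}
  [4] u=3 | in 7 | out ⊤ | prev 2 | push {}
  [5] u=4 | in ⊥ | out 6 | ==
  [6] u=5 | in ⊥ | out ⊤ | prev 0 | push {}
  [7] u=6 | in ⊤ | out ⊤ | prev ⊥ | push {4}
  [8] u=7 | in ⊤ | out 7 | prev ⊥ | push {5}
  [9] u=0 | in ⊤ | out ⊤ | prev 7 | push {3,6}
  [10] u=1 | in 2 | out 7 | prev ⊥ | push {2}
  [11] u=4 | in ⊤ | out ⊤ | prev 6 | push {}
  [12] u=5 | in 7 | out ⊤ | ==
  [13] u=3 | in ⊤ | out ⊤ | ==
  [14] u=6 | in ⊤ | out ⊤ | ==
  [15] u=2 | in ⊤ | out ⊤ | prev 2 | push {0,1}
  [16] u=0 | in ⊤ | out ⊤ | ==
  [17] u=1 | in ⊤ | out ⊤ | prev 7 | push {2}
  [18] u=2 | in ⊤ | out ⊤ | ==

Converged values:
  [0] ⊤
  [1] ⊤
  [2] ⊤
  [3] ⊤
  [4] ⊤
  [5] ⊤
  [6] ⊤
  [7] 7

yes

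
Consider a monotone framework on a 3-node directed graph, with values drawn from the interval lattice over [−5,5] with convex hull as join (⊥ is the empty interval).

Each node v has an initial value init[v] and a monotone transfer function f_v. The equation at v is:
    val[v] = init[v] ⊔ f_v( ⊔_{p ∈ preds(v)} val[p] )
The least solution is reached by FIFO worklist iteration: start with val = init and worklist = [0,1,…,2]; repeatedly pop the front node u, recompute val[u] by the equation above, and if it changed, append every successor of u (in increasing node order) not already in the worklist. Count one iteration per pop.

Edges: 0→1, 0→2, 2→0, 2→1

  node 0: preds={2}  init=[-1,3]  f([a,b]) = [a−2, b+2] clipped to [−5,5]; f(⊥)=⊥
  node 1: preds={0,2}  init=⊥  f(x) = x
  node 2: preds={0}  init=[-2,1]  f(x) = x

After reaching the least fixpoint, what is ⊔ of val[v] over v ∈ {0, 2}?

[-5,5]

Worklist (8 pops):
  #1 pop 0: in=[-2,1] → [-4,3] (was [-1,3]); enqueue []
  #2 pop 1: in=[-4,3] → [-4,3] (was ⊥); enqueue []
  #3 pop 2: in=[-4,3] → [-4,3] (was [-2,1]); enqueue [0,1]
  #4 pop 0: in=[-4,3] → [-5,5] (was [-4,3]); enqueue [2]
  #5 pop 1: in=[-5,5] → [-5,5] (was [-4,3]); enqueue []
  #6 pop 2: in=[-5,5] → [-5,5] (was [-4,3]); enqueue [0,1]
  #7 pop 0: in=[-5,5] → [-5,5] (no change)
  #8 pop 1: in=[-5,5] → [-5,5] (no change)

Fixpoint:
  val[0] = [-5,5]
  val[1] = [-5,5]
  val[2] = [-5,5]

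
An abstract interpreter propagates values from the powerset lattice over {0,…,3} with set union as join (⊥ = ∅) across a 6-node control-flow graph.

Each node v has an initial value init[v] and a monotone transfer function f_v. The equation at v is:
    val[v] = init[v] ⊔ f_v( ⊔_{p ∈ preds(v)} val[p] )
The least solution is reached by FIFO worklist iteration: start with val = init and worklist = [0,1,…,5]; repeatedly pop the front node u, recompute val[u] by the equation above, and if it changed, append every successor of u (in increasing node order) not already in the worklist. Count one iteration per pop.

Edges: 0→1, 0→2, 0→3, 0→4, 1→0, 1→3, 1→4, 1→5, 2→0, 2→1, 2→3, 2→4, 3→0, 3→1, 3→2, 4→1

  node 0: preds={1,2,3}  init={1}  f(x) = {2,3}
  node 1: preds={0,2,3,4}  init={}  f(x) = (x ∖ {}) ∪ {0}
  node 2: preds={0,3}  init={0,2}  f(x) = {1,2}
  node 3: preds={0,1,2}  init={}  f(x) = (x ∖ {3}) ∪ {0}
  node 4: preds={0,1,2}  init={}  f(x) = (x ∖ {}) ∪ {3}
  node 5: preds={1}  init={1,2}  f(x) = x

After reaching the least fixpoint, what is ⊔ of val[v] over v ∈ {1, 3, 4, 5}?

Iteration log — 9 steps:
  step 1. node 0  ⊔preds={0,2}  new={1,2,3}  old={1}  +wl: 
  step 2. node 1  ⊔preds={0,1,2,3}  new={0,1,2,3}  old={}  +wl: 0
  step 3. node 2  ⊔preds={1,2,3}  new={0,1,2}  old={0,2}  +wl: 1
  step 4. node 3  ⊔preds={0,1,2,3}  new={0,1,2}  old={}  +wl: 2
  step 5. node 4  ⊔preds={0,1,2,3}  new={0,1,2,3}  old={}  +wl: 
  step 6. node 5  ⊔preds={0,1,2,3}  new={0,1,2,3}  old={1,2}  +wl: 
  step 7. node 0  ⊔preds={0,1,2,3}  new={1,2,3}  stable
  step 8. node 1  ⊔preds={0,1,2,3}  new={0,1,2,3}  stable
  step 9. node 2  ⊔preds={0,1,2,3}  new={0,1,2}  stable

Least fixpoint reached:
  node 0: {1,2,3}
  node 1: {0,1,2,3}
  node 2: {0,1,2}
  node 3: {0,1,2}
  node 4: {0,1,2,3}
  node 5: {0,1,2,3}

{0,1,2,3}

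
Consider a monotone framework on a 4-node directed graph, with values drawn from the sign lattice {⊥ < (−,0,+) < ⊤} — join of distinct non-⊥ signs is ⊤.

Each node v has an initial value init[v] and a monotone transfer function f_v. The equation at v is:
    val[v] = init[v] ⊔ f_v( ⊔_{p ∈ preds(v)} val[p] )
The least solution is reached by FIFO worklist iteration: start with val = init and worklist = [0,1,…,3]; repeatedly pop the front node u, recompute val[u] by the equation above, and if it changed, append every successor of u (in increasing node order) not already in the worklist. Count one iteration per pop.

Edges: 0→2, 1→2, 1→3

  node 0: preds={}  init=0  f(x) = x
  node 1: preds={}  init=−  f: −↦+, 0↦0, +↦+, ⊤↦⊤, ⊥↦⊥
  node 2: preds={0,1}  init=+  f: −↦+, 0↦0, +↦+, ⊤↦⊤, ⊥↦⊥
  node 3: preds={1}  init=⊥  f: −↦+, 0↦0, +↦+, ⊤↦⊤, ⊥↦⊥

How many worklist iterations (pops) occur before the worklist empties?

Iteration log — 4 steps:
  step 1. node 0  ⊔preds=⊥  new=0  stable
  step 2. node 1  ⊔preds=⊥  new=−  stable
  step 3. node 2  ⊔preds=⊤  new=⊤  old=+  +wl: 
  step 4. node 3  ⊔preds=−  new=+  old=⊥  +wl: 

Least fixpoint reached:
  node 0: 0
  node 1: −
  node 2: ⊤
  node 3: +

4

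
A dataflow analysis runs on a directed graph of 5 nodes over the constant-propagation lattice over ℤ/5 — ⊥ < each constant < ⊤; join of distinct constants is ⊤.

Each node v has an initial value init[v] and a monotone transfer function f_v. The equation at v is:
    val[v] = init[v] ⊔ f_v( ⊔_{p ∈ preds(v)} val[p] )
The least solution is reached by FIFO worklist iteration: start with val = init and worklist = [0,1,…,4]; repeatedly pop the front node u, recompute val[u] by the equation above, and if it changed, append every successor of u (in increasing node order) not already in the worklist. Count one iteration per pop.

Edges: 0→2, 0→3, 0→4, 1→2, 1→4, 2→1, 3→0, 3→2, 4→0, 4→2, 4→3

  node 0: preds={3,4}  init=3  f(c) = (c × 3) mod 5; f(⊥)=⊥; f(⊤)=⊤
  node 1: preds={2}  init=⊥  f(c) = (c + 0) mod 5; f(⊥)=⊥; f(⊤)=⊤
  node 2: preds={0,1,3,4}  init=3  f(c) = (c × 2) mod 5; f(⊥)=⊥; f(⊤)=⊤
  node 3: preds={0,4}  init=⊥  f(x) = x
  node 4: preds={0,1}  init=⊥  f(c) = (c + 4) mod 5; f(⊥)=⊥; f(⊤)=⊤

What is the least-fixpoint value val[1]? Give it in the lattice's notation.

⊤

Iteration log — 13 steps:
  step 1. node 0  ⊔preds=⊥  new=3  stable
  step 2. node 1  ⊔preds=3  new=3  old=⊥  +wl: 
  step 3. node 2  ⊔preds=3  new=⊤  old=3  +wl: 1
  step 4. node 3  ⊔preds=3  new=3  old=⊥  +wl: 0,2
  step 5. node 4  ⊔preds=3  new=2  old=⊥  +wl: 3
  step 6. node 1  ⊔preds=⊤  new=⊤  old=3  +wl: 4
  step 7. node 0  ⊔preds=⊤  new=⊤  old=3  +wl: 
  step 8. node 2  ⊔preds=⊤  new=⊤  stable
  step 9. node 3  ⊔preds=⊤  new=⊤  old=3  +wl: 0,2
  step 10. node 4  ⊔preds=⊤  new=⊤  old=2  +wl: 3
  step 11. node 0  ⊔preds=⊤  new=⊤  stable
  step 12. node 2  ⊔preds=⊤  new=⊤  stable
  step 13. node 3  ⊔preds=⊤  new=⊤  stable

Least fixpoint reached:
  node 0: ⊤
  node 1: ⊤
  node 2: ⊤
  node 3: ⊤
  node 4: ⊤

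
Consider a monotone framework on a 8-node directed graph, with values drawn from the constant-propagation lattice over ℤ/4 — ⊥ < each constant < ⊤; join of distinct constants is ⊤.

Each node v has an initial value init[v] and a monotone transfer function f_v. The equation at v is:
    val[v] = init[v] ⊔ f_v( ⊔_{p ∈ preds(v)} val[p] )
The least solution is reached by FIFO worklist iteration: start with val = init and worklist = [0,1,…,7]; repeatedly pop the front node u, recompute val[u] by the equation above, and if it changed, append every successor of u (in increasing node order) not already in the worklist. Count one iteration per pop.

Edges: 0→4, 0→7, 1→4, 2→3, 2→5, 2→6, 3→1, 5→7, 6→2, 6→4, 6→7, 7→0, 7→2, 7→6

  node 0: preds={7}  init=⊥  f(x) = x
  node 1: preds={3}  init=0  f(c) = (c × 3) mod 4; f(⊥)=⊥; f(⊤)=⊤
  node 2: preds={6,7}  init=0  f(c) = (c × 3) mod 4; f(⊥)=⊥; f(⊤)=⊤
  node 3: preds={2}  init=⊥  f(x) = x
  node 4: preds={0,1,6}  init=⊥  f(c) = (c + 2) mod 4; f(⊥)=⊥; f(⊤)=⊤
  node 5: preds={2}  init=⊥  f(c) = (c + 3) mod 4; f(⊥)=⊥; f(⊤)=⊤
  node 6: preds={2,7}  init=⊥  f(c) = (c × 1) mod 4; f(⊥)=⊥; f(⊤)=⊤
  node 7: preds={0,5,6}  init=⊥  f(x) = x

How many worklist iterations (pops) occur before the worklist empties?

Worklist (20 pops):
  #1 pop 0: in=⊥ → ⊥ (no change)
  #2 pop 1: in=⊥ → 0 (no change)
  #3 pop 2: in=⊥ → 0 (no change)
  #4 pop 3: in=0 → 0 (was ⊥); enqueue [1]
  #5 pop 4: in=0 → 2 (was ⊥); enqueue []
  #6 pop 5: in=0 → 3 (was ⊥); enqueue []
  #7 pop 6: in=0 → 0 (was ⊥); enqueue [2,4]
  #8 pop 7: in=⊤ → ⊤ (was ⊥); enqueue [0,6]
  #9 pop 1: in=0 → 0 (no change)
  #10 pop 2: in=⊤ → ⊤ (was 0); enqueue [3,5]
  #11 pop 4: in=0 → 2 (no change)
  #12 pop 0: in=⊤ → ⊤ (was ⊥); enqueue [4,7]
  #13 pop 6: in=⊤ → ⊤ (was 0); enqueue [2]
  #14 pop 3: in=⊤ → ⊤ (was 0); enqueue [1]
  #15 pop 5: in=⊤ → ⊤ (was 3); enqueue []
  #16 pop 4: in=⊤ → ⊤ (was 2); enqueue []
  #17 pop 7: in=⊤ → ⊤ (no change)
  #18 pop 2: in=⊤ → ⊤ (no change)
  #19 pop 1: in=⊤ → ⊤ (was 0); enqueue [4]
  #20 pop 4: in=⊤ → ⊤ (no change)

Fixpoint:
  val[0] = ⊤
  val[1] = ⊤
  val[2] = ⊤
  val[3] = ⊤
  val[4] = ⊤
  val[5] = ⊤
  val[6] = ⊤
  val[7] = ⊤

20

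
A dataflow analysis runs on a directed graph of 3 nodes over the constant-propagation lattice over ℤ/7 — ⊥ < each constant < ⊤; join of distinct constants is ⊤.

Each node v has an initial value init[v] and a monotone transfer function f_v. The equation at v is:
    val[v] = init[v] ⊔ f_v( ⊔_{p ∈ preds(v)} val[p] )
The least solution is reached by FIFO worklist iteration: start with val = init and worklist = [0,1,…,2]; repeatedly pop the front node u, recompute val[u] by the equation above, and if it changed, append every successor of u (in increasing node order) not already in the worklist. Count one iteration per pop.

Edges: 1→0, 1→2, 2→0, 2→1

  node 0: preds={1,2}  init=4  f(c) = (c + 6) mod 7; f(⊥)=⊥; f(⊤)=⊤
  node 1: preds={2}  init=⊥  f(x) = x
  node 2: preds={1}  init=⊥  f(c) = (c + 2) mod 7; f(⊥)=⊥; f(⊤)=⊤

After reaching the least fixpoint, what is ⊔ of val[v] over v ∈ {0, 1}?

4

Iteration log — 3 steps:
  step 1. node 0  ⊔preds=⊥  new=4  stable
  step 2. node 1  ⊔preds=⊥  new=⊥  stable
  step 3. node 2  ⊔preds=⊥  new=⊥  stable

Least fixpoint reached:
  node 0: 4
  node 1: ⊥
  node 2: ⊥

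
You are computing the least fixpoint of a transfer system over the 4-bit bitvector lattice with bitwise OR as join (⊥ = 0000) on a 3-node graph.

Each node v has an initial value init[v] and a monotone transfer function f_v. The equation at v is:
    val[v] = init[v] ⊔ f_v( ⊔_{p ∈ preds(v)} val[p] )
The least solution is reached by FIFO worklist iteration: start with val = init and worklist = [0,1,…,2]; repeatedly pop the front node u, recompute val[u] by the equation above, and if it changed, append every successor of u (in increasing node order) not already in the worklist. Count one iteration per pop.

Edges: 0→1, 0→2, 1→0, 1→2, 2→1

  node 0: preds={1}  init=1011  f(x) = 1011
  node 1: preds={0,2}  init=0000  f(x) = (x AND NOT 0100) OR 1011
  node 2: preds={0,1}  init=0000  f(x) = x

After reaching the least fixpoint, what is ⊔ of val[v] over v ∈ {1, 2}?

1011

Trace (5 dequeues):
  [1] u=0 | in 0000 | out 1011 | ==
  [2] u=1 | in 1011 | out 1011 | prev 0000 | push {0}
  [3] u=2 | in 1011 | out 1011 | prev 0000 | push {1}
  [4] u=0 | in 1011 | out 1011 | ==
  [5] u=1 | in 1011 | out 1011 | ==

Converged values:
  [0] 1011
  [1] 1011
  [2] 1011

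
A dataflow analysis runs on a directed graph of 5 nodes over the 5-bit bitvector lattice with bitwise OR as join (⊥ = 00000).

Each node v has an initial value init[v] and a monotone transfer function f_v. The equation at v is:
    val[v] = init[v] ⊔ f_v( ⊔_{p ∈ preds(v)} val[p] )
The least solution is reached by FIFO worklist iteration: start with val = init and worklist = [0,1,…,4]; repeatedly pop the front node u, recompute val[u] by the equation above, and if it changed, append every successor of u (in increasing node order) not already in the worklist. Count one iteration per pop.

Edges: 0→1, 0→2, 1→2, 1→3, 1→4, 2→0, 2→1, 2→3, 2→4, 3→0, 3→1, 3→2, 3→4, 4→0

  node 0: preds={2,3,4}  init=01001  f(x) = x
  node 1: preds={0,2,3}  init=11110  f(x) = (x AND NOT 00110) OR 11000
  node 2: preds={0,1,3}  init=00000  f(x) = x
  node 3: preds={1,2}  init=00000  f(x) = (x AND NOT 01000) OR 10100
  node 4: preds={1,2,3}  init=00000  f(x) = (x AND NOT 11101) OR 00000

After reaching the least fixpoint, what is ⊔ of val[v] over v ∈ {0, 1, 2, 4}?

11111

Worklist (8 pops):
  #1 pop 0: in=00000 → 01001 (no change)
  #2 pop 1: in=01001 → 11111 (was 11110); enqueue []
  #3 pop 2: in=11111 → 11111 (was 00000); enqueue [0,1]
  #4 pop 3: in=11111 → 10111 (was 00000); enqueue [2]
  #5 pop 4: in=11111 → 00010 (was 00000); enqueue []
  #6 pop 0: in=11111 → 11111 (was 01001); enqueue []
  #7 pop 1: in=11111 → 11111 (no change)
  #8 pop 2: in=11111 → 11111 (no change)

Fixpoint:
  val[0] = 11111
  val[1] = 11111
  val[2] = 11111
  val[3] = 10111
  val[4] = 00010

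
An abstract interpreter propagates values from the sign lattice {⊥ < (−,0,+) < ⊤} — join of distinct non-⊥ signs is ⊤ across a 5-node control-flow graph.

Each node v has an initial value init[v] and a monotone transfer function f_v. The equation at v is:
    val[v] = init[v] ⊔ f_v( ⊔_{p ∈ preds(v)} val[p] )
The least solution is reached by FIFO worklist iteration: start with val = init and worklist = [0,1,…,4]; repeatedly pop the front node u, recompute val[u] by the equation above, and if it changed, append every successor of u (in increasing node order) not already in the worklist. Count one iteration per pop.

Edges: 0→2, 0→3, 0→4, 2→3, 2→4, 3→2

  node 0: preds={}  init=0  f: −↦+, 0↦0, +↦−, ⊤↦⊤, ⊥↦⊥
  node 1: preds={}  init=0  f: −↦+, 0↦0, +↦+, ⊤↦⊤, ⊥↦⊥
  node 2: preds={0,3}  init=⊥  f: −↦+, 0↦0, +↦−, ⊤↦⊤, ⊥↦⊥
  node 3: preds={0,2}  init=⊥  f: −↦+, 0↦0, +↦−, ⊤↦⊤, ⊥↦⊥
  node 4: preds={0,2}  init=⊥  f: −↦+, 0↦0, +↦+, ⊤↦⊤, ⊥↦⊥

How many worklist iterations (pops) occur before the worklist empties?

6

Trace (6 dequeues):
  [1] u=0 | in ⊥ | out 0 | ==
  [2] u=1 | in ⊥ | out 0 | ==
  [3] u=2 | in 0 | out 0 | prev ⊥ | push {}
  [4] u=3 | in 0 | out 0 | prev ⊥ | push {2}
  [5] u=4 | in 0 | out 0 | prev ⊥ | push {}
  [6] u=2 | in 0 | out 0 | ==

Converged values:
  [0] 0
  [1] 0
  [2] 0
  [3] 0
  [4] 0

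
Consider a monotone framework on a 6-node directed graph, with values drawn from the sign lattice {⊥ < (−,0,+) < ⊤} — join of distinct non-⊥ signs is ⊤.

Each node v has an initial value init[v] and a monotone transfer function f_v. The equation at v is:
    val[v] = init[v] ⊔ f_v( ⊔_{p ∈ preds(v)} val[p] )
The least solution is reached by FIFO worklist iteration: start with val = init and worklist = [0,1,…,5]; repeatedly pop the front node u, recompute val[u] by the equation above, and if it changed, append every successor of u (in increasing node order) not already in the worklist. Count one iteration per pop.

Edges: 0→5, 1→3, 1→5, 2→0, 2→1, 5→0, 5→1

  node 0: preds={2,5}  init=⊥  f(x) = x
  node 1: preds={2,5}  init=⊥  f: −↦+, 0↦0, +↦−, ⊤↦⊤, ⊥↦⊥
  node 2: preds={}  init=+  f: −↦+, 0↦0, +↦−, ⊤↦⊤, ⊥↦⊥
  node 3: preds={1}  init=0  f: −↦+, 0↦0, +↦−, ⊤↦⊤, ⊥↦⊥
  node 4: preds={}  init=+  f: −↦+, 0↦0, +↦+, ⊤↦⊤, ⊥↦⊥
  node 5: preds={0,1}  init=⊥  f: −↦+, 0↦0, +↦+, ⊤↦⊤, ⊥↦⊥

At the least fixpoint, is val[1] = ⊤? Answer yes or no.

yes

Iteration log — 10 steps:
  step 1. node 0  ⊔preds=+  new=+  old=⊥  +wl: 
  step 2. node 1  ⊔preds=+  new=−  old=⊥  +wl: 
  step 3. node 2  ⊔preds=⊥  new=+  stable
  step 4. node 3  ⊔preds=−  new=⊤  old=0  +wl: 
  step 5. node 4  ⊔preds=⊥  new=+  stable
  step 6. node 5  ⊔preds=⊤  new=⊤  old=⊥  +wl: 0,1
  step 7. node 0  ⊔preds=⊤  new=⊤  old=+  +wl: 5
  step 8. node 1  ⊔preds=⊤  new=⊤  old=−  +wl: 3
  step 9. node 5  ⊔preds=⊤  new=⊤  stable
  step 10. node 3  ⊔preds=⊤  new=⊤  stable

Least fixpoint reached:
  node 0: ⊤
  node 1: ⊤
  node 2: +
  node 3: ⊤
  node 4: +
  node 5: ⊤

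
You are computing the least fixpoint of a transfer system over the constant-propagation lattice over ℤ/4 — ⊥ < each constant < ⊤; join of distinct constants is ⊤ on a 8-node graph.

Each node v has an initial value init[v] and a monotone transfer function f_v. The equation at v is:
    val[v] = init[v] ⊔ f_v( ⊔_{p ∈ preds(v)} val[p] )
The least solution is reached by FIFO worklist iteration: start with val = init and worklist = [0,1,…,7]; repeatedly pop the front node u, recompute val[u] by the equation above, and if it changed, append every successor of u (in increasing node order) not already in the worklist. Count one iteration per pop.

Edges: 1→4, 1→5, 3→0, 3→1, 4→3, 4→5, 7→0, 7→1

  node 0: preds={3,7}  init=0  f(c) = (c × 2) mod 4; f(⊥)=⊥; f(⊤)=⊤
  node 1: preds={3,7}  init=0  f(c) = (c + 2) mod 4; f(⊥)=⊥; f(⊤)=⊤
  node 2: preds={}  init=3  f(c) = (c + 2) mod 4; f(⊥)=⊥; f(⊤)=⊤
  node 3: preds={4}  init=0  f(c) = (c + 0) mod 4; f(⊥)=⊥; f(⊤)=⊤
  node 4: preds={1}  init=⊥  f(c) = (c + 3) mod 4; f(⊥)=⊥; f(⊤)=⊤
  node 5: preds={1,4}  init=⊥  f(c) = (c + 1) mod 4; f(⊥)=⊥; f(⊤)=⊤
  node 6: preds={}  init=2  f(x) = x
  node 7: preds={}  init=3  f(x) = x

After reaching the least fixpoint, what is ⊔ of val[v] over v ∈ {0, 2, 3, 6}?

⊤

Trace (11 dequeues):
  [1] u=0 | in ⊤ | out ⊤ | prev 0 | push {}
  [2] u=1 | in ⊤ | out ⊤ | prev 0 | push {}
  [3] u=2 | in ⊥ | out 3 | ==
  [4] u=3 | in ⊥ | out 0 | ==
  [5] u=4 | in ⊤ | out ⊤ | prev ⊥ | push {3}
  [6] u=5 | in ⊤ | out ⊤ | prev ⊥ | push {}
  [7] u=6 | in ⊥ | out 2 | ==
  [8] u=7 | in ⊥ | out 3 | ==
  [9] u=3 | in ⊤ | out ⊤ | prev 0 | push {0,1}
  [10] u=0 | in ⊤ | out ⊤ | ==
  [11] u=1 | in ⊤ | out ⊤ | ==

Converged values:
  [0] ⊤
  [1] ⊤
  [2] 3
  [3] ⊤
  [4] ⊤
  [5] ⊤
  [6] 2
  [7] 3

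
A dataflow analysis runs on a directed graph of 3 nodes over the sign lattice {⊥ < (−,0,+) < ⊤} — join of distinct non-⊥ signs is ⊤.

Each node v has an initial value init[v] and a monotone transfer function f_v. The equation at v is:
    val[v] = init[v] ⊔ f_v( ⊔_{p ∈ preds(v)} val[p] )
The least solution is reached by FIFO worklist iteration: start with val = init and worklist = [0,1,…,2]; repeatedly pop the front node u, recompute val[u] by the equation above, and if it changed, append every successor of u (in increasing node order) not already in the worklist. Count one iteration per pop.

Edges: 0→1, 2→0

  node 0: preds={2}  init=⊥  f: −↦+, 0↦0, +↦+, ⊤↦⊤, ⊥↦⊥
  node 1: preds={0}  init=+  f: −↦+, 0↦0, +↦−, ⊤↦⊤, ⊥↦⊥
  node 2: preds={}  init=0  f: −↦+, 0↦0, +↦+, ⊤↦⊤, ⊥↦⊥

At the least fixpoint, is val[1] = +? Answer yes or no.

no

Trace (3 dequeues):
  [1] u=0 | in 0 | out 0 | prev ⊥ | push {}
  [2] u=1 | in 0 | out ⊤ | prev + | push {}
  [3] u=2 | in ⊥ | out 0 | ==

Converged values:
  [0] 0
  [1] ⊤
  [2] 0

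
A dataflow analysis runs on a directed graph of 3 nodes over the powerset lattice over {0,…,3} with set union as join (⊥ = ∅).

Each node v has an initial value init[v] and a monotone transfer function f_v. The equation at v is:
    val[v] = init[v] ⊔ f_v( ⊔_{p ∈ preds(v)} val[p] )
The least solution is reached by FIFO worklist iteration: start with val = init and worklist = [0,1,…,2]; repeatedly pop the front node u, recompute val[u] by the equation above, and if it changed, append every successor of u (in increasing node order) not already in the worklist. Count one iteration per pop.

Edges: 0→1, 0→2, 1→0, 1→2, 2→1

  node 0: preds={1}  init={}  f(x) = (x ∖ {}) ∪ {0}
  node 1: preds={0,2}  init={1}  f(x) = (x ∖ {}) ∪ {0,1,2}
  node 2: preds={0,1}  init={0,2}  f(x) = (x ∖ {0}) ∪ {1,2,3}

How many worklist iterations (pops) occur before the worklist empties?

9

Iteration log — 9 steps:
  step 1. node 0  ⊔preds={1}  new={0,1}  old={}  +wl: 
  step 2. node 1  ⊔preds={0,1,2}  new={0,1,2}  old={1}  +wl: 0
  step 3. node 2  ⊔preds={0,1,2}  new={0,1,2,3}  old={0,2}  +wl: 1
  step 4. node 0  ⊔preds={0,1,2}  new={0,1,2}  old={0,1}  +wl: 2
  step 5. node 1  ⊔preds={0,1,2,3}  new={0,1,2,3}  old={0,1,2}  +wl: 0
  step 6. node 2  ⊔preds={0,1,2,3}  new={0,1,2,3}  stable
  step 7. node 0  ⊔preds={0,1,2,3}  new={0,1,2,3}  old={0,1,2}  +wl: 1,2
  step 8. node 1  ⊔preds={0,1,2,3}  new={0,1,2,3}  stable
  step 9. node 2  ⊔preds={0,1,2,3}  new={0,1,2,3}  stable

Least fixpoint reached:
  node 0: {0,1,2,3}
  node 1: {0,1,2,3}
  node 2: {0,1,2,3}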